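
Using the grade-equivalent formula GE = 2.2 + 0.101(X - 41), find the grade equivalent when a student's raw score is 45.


raw - median = 45 - 41 = 4
slope * diff = 0.101 * 4 = 0.404
GE = 2.2 + 0.404
GE = 2.604

2.604


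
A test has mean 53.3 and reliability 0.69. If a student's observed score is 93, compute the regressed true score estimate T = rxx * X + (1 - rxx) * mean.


T_est = rxx * X + (1 - rxx) * mean
T_est = 0.69 * 93 + 0.31 * 53.3
T_est = 64.17 + 16.523
T_est = 80.693

80.693


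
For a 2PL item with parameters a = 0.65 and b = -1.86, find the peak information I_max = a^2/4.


For 2PL, max info at theta = b = -1.86
I_max = a^2 / 4 = 0.65^2 / 4
= 0.4225 / 4
I_max = 0.1056

0.1056


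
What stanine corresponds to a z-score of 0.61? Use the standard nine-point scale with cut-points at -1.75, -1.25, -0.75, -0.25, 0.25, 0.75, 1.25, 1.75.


Stanine boundaries: [-1.75, -1.25, -0.75, -0.25, 0.25, 0.75, 1.25, 1.75]
z = 0.61
Check each boundary:
  z >= -1.75 -> could be stanine 2
  z >= -1.25 -> could be stanine 3
  z >= -0.75 -> could be stanine 4
  z >= -0.25 -> could be stanine 5
  z >= 0.25 -> could be stanine 6
  z < 0.75
  z < 1.25
  z < 1.75
Highest qualifying boundary gives stanine = 6

6


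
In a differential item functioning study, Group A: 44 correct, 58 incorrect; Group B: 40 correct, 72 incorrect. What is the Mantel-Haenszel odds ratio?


Odds_A = 44/58 = 0.7586
Odds_B = 40/72 = 0.5556
OR = Odds_A / Odds_B = 0.7586 / 0.5556
Exactly, OR = (44 * 72) / (58 * 40) = 3168 / 2320
OR = 1.3655

1.3655


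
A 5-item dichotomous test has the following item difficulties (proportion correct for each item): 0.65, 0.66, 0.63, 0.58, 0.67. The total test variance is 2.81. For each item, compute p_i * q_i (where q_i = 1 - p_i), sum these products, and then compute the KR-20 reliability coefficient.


For each item, compute p_i * q_i:
  Item 1: 0.65 * 0.35 = 0.2275
  Item 2: 0.66 * 0.34 = 0.2244
  Item 3: 0.63 * 0.37 = 0.2331
  Item 4: 0.58 * 0.42 = 0.2436
  Item 5: 0.67 * 0.33 = 0.2211
Sum(p_i * q_i) = 0.2275 + 0.2244 + 0.2331 + 0.2436 + 0.2211 = 1.1497
KR-20 = (k/(k-1)) * (1 - Sum(p_i*q_i) / Var_total)
= (5/4) * (1 - 1.1497/2.81)
= 1.25 * 0.5909
KR-20 = 0.7386

0.7386


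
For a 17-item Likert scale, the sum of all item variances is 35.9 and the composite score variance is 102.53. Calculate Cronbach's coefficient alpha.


alpha = (k/(k-1)) * (1 - sum(si^2)/s_total^2)
= (17/16) * (1 - 35.9/102.53)
alpha = 0.6905

0.6905


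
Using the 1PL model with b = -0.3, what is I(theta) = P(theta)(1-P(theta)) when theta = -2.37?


P = 1/(1+exp(-(-2.37--0.3))) = 0.112
I = P*(1-P) = 0.112 * 0.888
I = 0.0995

0.0995


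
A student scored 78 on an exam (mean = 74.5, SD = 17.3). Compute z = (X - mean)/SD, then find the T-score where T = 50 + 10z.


z = (X - mean) / SD = (78 - 74.5) / 17.3
z = 3.5 / 17.3
z = 0.2023
T-score = T = 50 + 10z
Carry z at full precision (z = 3.5 / 17.3) into the conversion:
T-score = 50 + 10 * (3.5 / 17.3) = 50 + 35 / 17.3
T-score = 50 + 2.0231
T-score = 52.0231

52.0231


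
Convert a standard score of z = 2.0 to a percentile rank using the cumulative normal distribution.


CDF(z) = 0.5 * (1 + erf(z/sqrt(2)))
erf(1.4142) = 0.9545
CDF = 0.9772
Percentile rank = 0.9772 * 100 = 97.72

97.72


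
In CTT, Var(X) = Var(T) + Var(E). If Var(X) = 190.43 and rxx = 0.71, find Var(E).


var_true = rxx * var_obs = 0.71 * 190.43 = 135.2053
var_error = var_obs - var_true
var_error = 190.43 - 135.2053
var_error = 55.2247

55.2247


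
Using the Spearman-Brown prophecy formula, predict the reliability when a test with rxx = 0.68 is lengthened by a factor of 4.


r_new = (n * rxx) / (1 + (n-1) * rxx)
r_new = (4 * 0.68) / (1 + 3 * 0.68)
r_new = 2.72 / 3.04
r_new = 0.8947

0.8947


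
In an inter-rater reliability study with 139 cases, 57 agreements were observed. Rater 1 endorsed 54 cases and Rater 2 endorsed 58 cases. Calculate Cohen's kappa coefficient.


P_o = 57/139 = 0.410072
P_e = (54*58 + 85*81) / 19321 = 0.518451
kappa = (P_o - P_e) / (1 - P_e)
kappa = (0.410072 - 0.518451) / (1 - 0.518451)
kappa = -0.2251

-0.2251


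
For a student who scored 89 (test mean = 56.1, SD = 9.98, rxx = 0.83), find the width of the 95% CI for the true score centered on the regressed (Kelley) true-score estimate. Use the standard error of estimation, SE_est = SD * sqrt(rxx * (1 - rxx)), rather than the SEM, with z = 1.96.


True score estimate = 0.83*89 + 0.17*56.1 = 83.407
SE_est = SD * sqrt(rxx * (1 - rxx)) = 9.98 * sqrt(0.83 * 0.17) = 9.98 * sqrt(0.1411) = 3.748815
CI = T_est +/- z * SE_est, so width = 2 * z * SE_est = 2 * 1.96 * 3.748815
Width = 14.6954

14.6954


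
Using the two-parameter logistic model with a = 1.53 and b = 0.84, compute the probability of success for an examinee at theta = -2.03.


a*(theta - b) = 1.53 * (-2.03 - 0.84) = -4.3911
exp(--4.3911) = 80.7292
P = 1 / (1 + 80.7292)
P = 0.0122

0.0122


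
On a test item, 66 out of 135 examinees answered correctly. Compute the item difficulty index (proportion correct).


Item difficulty p = number correct / total examinees
p = 66 / 135
p = 0.4889

0.4889


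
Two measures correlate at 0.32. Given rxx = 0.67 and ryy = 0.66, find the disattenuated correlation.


r_corrected = rxy / sqrt(rxx * ryy)
= 0.32 / sqrt(0.67 * 0.66)
= 0.32 / sqrt(0.4422)
= 0.32 / 0.664981
r_corrected = 0.4812

0.4812


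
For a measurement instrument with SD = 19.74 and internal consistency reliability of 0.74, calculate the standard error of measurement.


SEM = SD * sqrt(1 - rxx)
SEM = 19.74 * sqrt(1 - 0.74)
SEM = 19.74 * sqrt(0.26) = 19.74 * 0.509902
SEM = 10.0655

10.0655


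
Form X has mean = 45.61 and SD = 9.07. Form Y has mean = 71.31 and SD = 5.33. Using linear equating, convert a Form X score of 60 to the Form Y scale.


slope = SD_Y / SD_X = 5.33 / 9.07 ~ 0.5877
intercept = mean_Y - slope * mean_X = 71.31 - (5.33 / 9.07) * 45.61 ~ 44.5072
Y = slope * X + intercept. To avoid rounding drift from the rounded slope/intercept, evaluate the equivalent form Y = mean_Y + SD_Y * (X - mean_X) / SD_X at full precision:
Y = 71.31 + 5.33 * (60 - 45.61) / 9.07
Y = 71.31 + 5.33 * 14.39 / 9.07
Y = 71.31 + 76.6987 / 9.07
Y = 71.31 + 8.4563
Y = 79.7663

79.7663


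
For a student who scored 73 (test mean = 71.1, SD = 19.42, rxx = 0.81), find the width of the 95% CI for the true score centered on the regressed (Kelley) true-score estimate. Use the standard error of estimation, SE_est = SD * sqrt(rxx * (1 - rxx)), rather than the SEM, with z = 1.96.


True score estimate = 0.81*73 + 0.19*71.1 = 72.639
SE_est = SD * sqrt(rxx * (1 - rxx)) = 19.42 * sqrt(0.81 * 0.19) = 19.42 * sqrt(0.1539) = 7.618484
CI = T_est +/- z * SE_est, so width = 2 * z * SE_est = 2 * 1.96 * 7.618484
Width = 29.8645

29.8645


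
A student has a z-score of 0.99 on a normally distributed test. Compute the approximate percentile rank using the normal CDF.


CDF(z) = 0.5 * (1 + erf(z/sqrt(2)))
erf(0.7) = 0.6778
CDF = 0.8389
Percentile rank = 0.8389 * 100 = 83.89

83.89


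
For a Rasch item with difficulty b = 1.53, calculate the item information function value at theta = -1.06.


P = 1/(1+exp(-(-1.06-1.53))) = 0.0698
I = P*(1-P) = 0.0698 * 0.9302
I = 0.0649

0.0649


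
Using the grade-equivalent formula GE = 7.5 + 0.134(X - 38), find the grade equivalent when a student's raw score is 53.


raw - median = 53 - 38 = 15
slope * diff = 0.134 * 15 = 2.01
GE = 7.5 + 2.01
GE = 9.51

9.51


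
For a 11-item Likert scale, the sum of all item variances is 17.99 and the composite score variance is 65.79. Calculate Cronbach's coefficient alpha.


alpha = (k/(k-1)) * (1 - sum(si^2)/s_total^2)
= (11/10) * (1 - 17.99/65.79)
alpha = 0.7992

0.7992


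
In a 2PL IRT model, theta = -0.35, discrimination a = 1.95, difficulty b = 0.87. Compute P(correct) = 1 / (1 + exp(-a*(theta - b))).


a*(theta - b) = 1.95 * (-0.35 - 0.87) = -2.379
exp(--2.379) = 10.7941
P = 1 / (1 + 10.7941)
P = 0.0848

0.0848


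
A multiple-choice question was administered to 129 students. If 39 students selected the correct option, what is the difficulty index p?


Item difficulty p = number correct / total examinees
p = 39 / 129
p = 0.3023

0.3023


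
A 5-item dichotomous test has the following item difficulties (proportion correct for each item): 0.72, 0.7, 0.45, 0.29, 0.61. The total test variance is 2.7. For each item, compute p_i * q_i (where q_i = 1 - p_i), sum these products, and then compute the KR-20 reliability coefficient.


For each item, compute p_i * q_i:
  Item 1: 0.72 * 0.28 = 0.2016
  Item 2: 0.7 * 0.3 = 0.21
  Item 3: 0.45 * 0.55 = 0.2475
  Item 4: 0.29 * 0.71 = 0.2059
  Item 5: 0.61 * 0.39 = 0.2379
Sum(p_i * q_i) = 0.2016 + 0.21 + 0.2475 + 0.2059 + 0.2379 = 1.1029
KR-20 = (k/(k-1)) * (1 - Sum(p_i*q_i) / Var_total)
= (5/4) * (1 - 1.1029/2.7)
= 1.25 * 0.5915
KR-20 = 0.7394

0.7394


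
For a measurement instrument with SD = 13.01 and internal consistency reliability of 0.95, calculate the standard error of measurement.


SEM = SD * sqrt(1 - rxx)
SEM = 13.01 * sqrt(1 - 0.95)
SEM = 13.01 * sqrt(0.05) = 13.01 * 0.223607
SEM = 2.9091

2.9091


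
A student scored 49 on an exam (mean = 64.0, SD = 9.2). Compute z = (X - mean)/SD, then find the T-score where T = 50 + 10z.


z = (X - mean) / SD = (49 - 64.0) / 9.2
z = -15.0 / 9.2
z = -1.6304
T-score = T = 50 + 10z
Carry z at full precision (z = -15.0 / 9.2) into the conversion:
T-score = 50 + 10 * (-15.0 / 9.2) = 50 + -150 / 9.2
T-score = 50 + -16.3043
T-score = 33.6957

33.6957


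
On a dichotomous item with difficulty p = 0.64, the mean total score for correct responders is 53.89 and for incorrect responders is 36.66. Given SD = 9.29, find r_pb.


q = 1 - p = 0.36
rpb = ((M1 - M0) / SD) * sqrt(p * q)
rpb = ((53.89 - 36.66) / 9.29) * sqrt(0.64 * 0.36)
rpb = 0.8902

0.8902


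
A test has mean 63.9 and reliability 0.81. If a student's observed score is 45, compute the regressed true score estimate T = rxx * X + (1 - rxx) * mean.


T_est = rxx * X + (1 - rxx) * mean
T_est = 0.81 * 45 + 0.19 * 63.9
T_est = 36.45 + 12.141
T_est = 48.591

48.591


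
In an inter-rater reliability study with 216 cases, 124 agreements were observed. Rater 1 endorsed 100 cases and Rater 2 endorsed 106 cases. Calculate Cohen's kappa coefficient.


P_o = 124/216 = 0.574074
P_e = (100*106 + 116*110) / 46656 = 0.500686
kappa = (P_o - P_e) / (1 - P_e)
kappa = (0.574074 - 0.500686) / (1 - 0.500686)
kappa = 0.147

0.147


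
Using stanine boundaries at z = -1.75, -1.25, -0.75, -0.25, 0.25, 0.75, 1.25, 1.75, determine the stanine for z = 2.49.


Stanine boundaries: [-1.75, -1.25, -0.75, -0.25, 0.25, 0.75, 1.25, 1.75]
z = 2.49
Check each boundary:
  z >= -1.75 -> could be stanine 2
  z >= -1.25 -> could be stanine 3
  z >= -0.75 -> could be stanine 4
  z >= -0.25 -> could be stanine 5
  z >= 0.25 -> could be stanine 6
  z >= 0.75 -> could be stanine 7
  z >= 1.25 -> could be stanine 8
  z >= 1.75 -> could be stanine 9
Highest qualifying boundary gives stanine = 9

9


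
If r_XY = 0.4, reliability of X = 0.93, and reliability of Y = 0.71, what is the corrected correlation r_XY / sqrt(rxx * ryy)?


r_corrected = rxy / sqrt(rxx * ryy)
= 0.4 / sqrt(0.93 * 0.71)
= 0.4 / sqrt(0.6603)
= 0.4 / 0.812588
r_corrected = 0.4923

0.4923


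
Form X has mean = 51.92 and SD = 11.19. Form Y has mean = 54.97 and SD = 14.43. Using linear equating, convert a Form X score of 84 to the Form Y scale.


slope = SD_Y / SD_X = 14.43 / 11.19 ~ 1.2895
intercept = mean_Y - slope * mean_X = 54.97 - (14.43 / 11.19) * 51.92 ~ -11.9831
Y = slope * X + intercept. To avoid rounding drift from the rounded slope/intercept, evaluate the equivalent form Y = mean_Y + SD_Y * (X - mean_X) / SD_X at full precision:
Y = 54.97 + 14.43 * (84 - 51.92) / 11.19
Y = 54.97 + 14.43 * 32.08 / 11.19
Y = 54.97 + 462.9144 / 11.19
Y = 54.97 + 41.3686
Y = 96.3386

96.3386


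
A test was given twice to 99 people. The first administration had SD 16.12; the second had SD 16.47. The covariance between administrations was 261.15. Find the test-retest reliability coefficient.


r = cov(X,Y) / (SD_X * SD_Y)
r = 261.15 / (16.12 * 16.47)
r = 261.15 / 265.4964
r = 0.9836

0.9836


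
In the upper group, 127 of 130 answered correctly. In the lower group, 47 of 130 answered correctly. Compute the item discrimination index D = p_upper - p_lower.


p_upper = 127/130 = 0.9769
p_lower = 47/130 = 0.3615
D = 0.9769 - 0.3615 = 0.6154

0.6154


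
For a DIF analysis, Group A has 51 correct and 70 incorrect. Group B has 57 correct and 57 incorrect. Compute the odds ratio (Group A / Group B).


Odds_A = 51/70 = 0.7286
Odds_B = 57/57 = 1.0
OR = Odds_A / Odds_B = 0.7286 / 1.0
Exactly, OR = (51 * 57) / (70 * 57) = 2907 / 3990
OR = 0.7286

0.7286


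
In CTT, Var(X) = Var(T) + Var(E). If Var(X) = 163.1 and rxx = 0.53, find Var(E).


var_true = rxx * var_obs = 0.53 * 163.1 = 86.443
var_error = var_obs - var_true
var_error = 163.1 - 86.443
var_error = 76.657

76.657


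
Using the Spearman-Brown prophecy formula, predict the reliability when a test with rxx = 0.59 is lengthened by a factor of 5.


r_new = (n * rxx) / (1 + (n-1) * rxx)
r_new = (5 * 0.59) / (1 + 4 * 0.59)
r_new = 2.95 / 3.36
r_new = 0.878

0.878


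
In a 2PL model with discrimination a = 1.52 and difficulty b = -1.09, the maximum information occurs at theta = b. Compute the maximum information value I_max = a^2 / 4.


For 2PL, max info at theta = b = -1.09
I_max = a^2 / 4 = 1.52^2 / 4
= 2.3104 / 4
I_max = 0.5776

0.5776


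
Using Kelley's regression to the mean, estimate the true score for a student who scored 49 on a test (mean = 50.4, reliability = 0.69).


T_est = rxx * X + (1 - rxx) * mean
T_est = 0.69 * 49 + 0.31 * 50.4
T_est = 33.81 + 15.624
T_est = 49.434

49.434


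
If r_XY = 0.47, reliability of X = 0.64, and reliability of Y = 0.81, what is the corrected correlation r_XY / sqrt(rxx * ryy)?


r_corrected = rxy / sqrt(rxx * ryy)
= 0.47 / sqrt(0.64 * 0.81)
= 0.47 / sqrt(0.5184)
= 0.47 / 0.72
r_corrected = 0.6528

0.6528


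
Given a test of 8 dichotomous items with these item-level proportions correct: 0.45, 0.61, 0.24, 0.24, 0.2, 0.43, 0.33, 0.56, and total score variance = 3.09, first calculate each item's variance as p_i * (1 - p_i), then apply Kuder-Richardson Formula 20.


For each item, compute p_i * q_i:
  Item 1: 0.45 * 0.55 = 0.2475
  Item 2: 0.61 * 0.39 = 0.2379
  Item 3: 0.24 * 0.76 = 0.1824
  Item 4: 0.24 * 0.76 = 0.1824
  Item 5: 0.2 * 0.8 = 0.16
  Item 6: 0.43 * 0.57 = 0.2451
  Item 7: 0.33 * 0.67 = 0.2211
  Item 8: 0.56 * 0.44 = 0.2464
Sum(p_i * q_i) = 0.2475 + 0.2379 + 0.1824 + 0.1824 + 0.16 + 0.2451 + 0.2211 + 0.2464 = 1.7228
KR-20 = (k/(k-1)) * (1 - Sum(p_i*q_i) / Var_total)
= (8/7) * (1 - 1.7228/3.09)
= 1.1429 * 0.4425
KR-20 = 0.5057

0.5057


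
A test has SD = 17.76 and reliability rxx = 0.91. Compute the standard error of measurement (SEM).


SEM = SD * sqrt(1 - rxx)
SEM = 17.76 * sqrt(1 - 0.91)
SEM = 17.76 * sqrt(0.09) = 17.76 * 0.3
SEM = 5.328

5.328


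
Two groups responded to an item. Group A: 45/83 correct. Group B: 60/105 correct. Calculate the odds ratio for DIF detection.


Odds_A = 45/38 = 1.1842
Odds_B = 60/45 = 1.3333
OR = Odds_A / Odds_B = 1.1842 / 1.3333
Exactly, OR = (45 * 45) / (38 * 60) = 2025 / 2280
OR = 0.8882

0.8882


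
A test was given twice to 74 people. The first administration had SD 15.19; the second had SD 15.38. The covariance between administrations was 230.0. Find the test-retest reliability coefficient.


r = cov(X,Y) / (SD_X * SD_Y)
r = 230.0 / (15.19 * 15.38)
r = 230.0 / 233.6222
r = 0.9845

0.9845


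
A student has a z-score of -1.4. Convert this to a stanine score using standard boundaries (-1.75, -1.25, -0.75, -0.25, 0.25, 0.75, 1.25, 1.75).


Stanine boundaries: [-1.75, -1.25, -0.75, -0.25, 0.25, 0.75, 1.25, 1.75]
z = -1.4
Check each boundary:
  z >= -1.75 -> could be stanine 2
  z < -1.25
  z < -0.75
  z < -0.25
  z < 0.25
  z < 0.75
  z < 1.25
  z < 1.75
Highest qualifying boundary gives stanine = 2

2


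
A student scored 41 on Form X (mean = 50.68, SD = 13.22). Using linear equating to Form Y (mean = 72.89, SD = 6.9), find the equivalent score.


slope = SD_Y / SD_X = 6.9 / 13.22 ~ 0.5219
intercept = mean_Y - slope * mean_X = 72.89 - (6.9 / 13.22) * 50.68 ~ 46.4383
Y = slope * X + intercept. To avoid rounding drift from the rounded slope/intercept, evaluate the equivalent form Y = mean_Y + SD_Y * (X - mean_X) / SD_X at full precision:
Y = 72.89 + 6.9 * (41 - 50.68) / 13.22
Y = 72.89 - 6.9 * 9.68 / 13.22
Y = 72.89 - 66.792 / 13.22
Y = 72.89 - 5.0523
Y = 67.8377

67.8377


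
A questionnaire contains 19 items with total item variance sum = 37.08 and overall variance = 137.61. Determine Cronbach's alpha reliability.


alpha = (k/(k-1)) * (1 - sum(si^2)/s_total^2)
= (19/18) * (1 - 37.08/137.61)
alpha = 0.7711

0.7711


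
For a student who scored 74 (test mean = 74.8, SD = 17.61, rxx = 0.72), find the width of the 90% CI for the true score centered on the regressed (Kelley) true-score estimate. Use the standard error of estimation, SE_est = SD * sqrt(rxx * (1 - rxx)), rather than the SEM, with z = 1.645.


True score estimate = 0.72*74 + 0.28*74.8 = 74.224
SE_est = SD * sqrt(rxx * (1 - rxx)) = 17.61 * sqrt(0.72 * 0.28) = 17.61 * sqrt(0.2016) = 7.90687
CI = T_est +/- z * SE_est, so width = 2 * z * SE_est = 2 * 1.645 * 7.90687
Width = 26.0136

26.0136


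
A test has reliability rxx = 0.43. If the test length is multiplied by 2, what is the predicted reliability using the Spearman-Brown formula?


r_new = (n * rxx) / (1 + (n-1) * rxx)
r_new = (2 * 0.43) / (1 + 1 * 0.43)
r_new = 0.86 / 1.43
r_new = 0.6014

0.6014


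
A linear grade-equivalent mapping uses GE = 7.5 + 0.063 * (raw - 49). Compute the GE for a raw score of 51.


raw - median = 51 - 49 = 2
slope * diff = 0.063 * 2 = 0.126
GE = 7.5 + 0.126
GE = 7.626

7.626


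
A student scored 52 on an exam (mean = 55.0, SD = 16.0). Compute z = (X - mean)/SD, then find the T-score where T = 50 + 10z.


z = (X - mean) / SD = (52 - 55.0) / 16.0
z = -3.0 / 16.0
z = -0.1875
T-score = T = 50 + 10z
Carry z at full precision (z = -3.0 / 16.0) into the conversion:
T-score = 50 + 10 * (-3.0 / 16.0) = 50 + -30 / 16.0
T-score = 50 + -1.875
T-score = 48.125

48.125


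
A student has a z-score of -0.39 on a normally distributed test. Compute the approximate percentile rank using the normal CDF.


CDF(z) = 0.5 * (1 + erf(z/sqrt(2)))
erf(-0.2758) = -0.3035
CDF = 0.3483
Percentile rank = 0.3483 * 100 = 34.83

34.83


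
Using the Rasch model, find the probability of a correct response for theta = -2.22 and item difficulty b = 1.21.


theta - b = -2.22 - 1.21 = -3.43
exp(-(theta - b)) = exp(3.43) = 30.8766
P = 1 / (1 + 30.8766)
P = 0.0314

0.0314


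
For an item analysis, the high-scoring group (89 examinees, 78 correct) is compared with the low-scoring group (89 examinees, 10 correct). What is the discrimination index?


p_upper = 78/89 = 0.8764
p_lower = 10/89 = 0.1124
D = 0.8764 - 0.1124 = 0.764

0.764


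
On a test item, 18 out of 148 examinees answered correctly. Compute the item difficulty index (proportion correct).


Item difficulty p = number correct / total examinees
p = 18 / 148
p = 0.1216

0.1216


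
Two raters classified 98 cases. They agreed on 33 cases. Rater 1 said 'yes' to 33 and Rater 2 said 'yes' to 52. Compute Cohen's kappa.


P_o = 33/98 = 0.336735
P_e = (33*52 + 65*46) / 9604 = 0.490004
kappa = (P_o - P_e) / (1 - P_e)
kappa = (0.336735 - 0.490004) / (1 - 0.490004)
kappa = -0.3005

-0.3005


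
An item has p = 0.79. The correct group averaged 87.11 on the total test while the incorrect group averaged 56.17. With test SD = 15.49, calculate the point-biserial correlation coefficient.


q = 1 - p = 0.21
rpb = ((M1 - M0) / SD) * sqrt(p * q)
rpb = ((87.11 - 56.17) / 15.49) * sqrt(0.79 * 0.21)
rpb = 0.8136

0.8136


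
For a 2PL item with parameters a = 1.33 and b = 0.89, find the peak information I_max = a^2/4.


For 2PL, max info at theta = b = 0.89
I_max = a^2 / 4 = 1.33^2 / 4
= 1.7689 / 4
I_max = 0.4422

0.4422


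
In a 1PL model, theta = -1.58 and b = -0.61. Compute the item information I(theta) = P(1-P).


P = 1/(1+exp(-(-1.58--0.61))) = 0.2749
I = P*(1-P) = 0.2749 * 0.7251
I = 0.1993

0.1993


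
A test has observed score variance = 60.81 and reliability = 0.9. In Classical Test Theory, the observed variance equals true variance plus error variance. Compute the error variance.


var_true = rxx * var_obs = 0.9 * 60.81 = 54.729
var_error = var_obs - var_true
var_error = 60.81 - 54.729
var_error = 6.081

6.081


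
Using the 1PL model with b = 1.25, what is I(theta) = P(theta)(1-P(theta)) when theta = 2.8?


P = 1/(1+exp(-(2.8-1.25))) = 0.8249
I = P*(1-P) = 0.8249 * 0.1751
I = 0.1444

0.1444


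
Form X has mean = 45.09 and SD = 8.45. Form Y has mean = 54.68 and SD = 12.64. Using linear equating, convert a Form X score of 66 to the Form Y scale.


slope = SD_Y / SD_X = 12.64 / 8.45 ~ 1.4959
intercept = mean_Y - slope * mean_X = 54.68 - (12.64 / 8.45) * 45.09 ~ -12.7682
Y = slope * X + intercept. To avoid rounding drift from the rounded slope/intercept, evaluate the equivalent form Y = mean_Y + SD_Y * (X - mean_X) / SD_X at full precision:
Y = 54.68 + 12.64 * (66 - 45.09) / 8.45
Y = 54.68 + 12.64 * 20.91 / 8.45
Y = 54.68 + 264.3024 / 8.45
Y = 54.68 + 31.2784
Y = 85.9584

85.9584


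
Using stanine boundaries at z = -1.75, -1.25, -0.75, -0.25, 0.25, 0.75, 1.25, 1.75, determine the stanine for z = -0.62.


Stanine boundaries: [-1.75, -1.25, -0.75, -0.25, 0.25, 0.75, 1.25, 1.75]
z = -0.62
Check each boundary:
  z >= -1.75 -> could be stanine 2
  z >= -1.25 -> could be stanine 3
  z >= -0.75 -> could be stanine 4
  z < -0.25
  z < 0.25
  z < 0.75
  z < 1.25
  z < 1.75
Highest qualifying boundary gives stanine = 4

4


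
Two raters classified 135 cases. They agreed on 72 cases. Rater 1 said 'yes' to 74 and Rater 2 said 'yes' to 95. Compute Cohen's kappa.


P_o = 72/135 = 0.533333
P_e = (74*95 + 61*40) / 18225 = 0.519616
kappa = (P_o - P_e) / (1 - P_e)
kappa = (0.533333 - 0.519616) / (1 - 0.519616)
kappa = 0.0286

0.0286


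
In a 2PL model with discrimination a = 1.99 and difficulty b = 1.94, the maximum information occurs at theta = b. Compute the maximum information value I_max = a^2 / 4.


For 2PL, max info at theta = b = 1.94
I_max = a^2 / 4 = 1.99^2 / 4
= 3.9601 / 4
I_max = 0.99

0.99


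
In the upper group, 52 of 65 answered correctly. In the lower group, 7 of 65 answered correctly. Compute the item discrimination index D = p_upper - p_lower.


p_upper = 52/65 = 0.8
p_lower = 7/65 = 0.1077
D = 0.8 - 0.1077 = 0.6923

0.6923


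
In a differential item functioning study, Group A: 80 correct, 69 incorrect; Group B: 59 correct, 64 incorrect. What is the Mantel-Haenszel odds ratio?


Odds_A = 80/69 = 1.1594
Odds_B = 59/64 = 0.9219
OR = Odds_A / Odds_B = 1.1594 / 0.9219
Exactly, OR = (80 * 64) / (69 * 59) = 5120 / 4071
OR = 1.2577

1.2577


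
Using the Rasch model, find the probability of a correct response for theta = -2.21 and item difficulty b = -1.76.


theta - b = -2.21 - -1.76 = -0.45
exp(-(theta - b)) = exp(0.45) = 1.5683
P = 1 / (1 + 1.5683)
P = 0.3894

0.3894


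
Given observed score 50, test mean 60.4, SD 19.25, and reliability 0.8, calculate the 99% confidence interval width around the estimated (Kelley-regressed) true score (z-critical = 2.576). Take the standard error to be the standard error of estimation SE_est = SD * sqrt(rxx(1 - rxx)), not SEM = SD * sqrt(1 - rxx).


True score estimate = 0.8*50 + 0.2*60.4 = 52.08
SE_est = SD * sqrt(rxx * (1 - rxx)) = 19.25 * sqrt(0.8 * 0.2) = 19.25 * sqrt(0.16) = 7.7
CI = T_est +/- z * SE_est, so width = 2 * z * SE_est = 2 * 2.576 * 7.7
Width = 39.6704

39.6704


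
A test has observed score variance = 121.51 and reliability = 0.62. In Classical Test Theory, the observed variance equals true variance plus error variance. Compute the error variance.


var_true = rxx * var_obs = 0.62 * 121.51 = 75.3362
var_error = var_obs - var_true
var_error = 121.51 - 75.3362
var_error = 46.1738

46.1738


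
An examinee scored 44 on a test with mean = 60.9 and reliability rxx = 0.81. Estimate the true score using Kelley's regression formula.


T_est = rxx * X + (1 - rxx) * mean
T_est = 0.81 * 44 + 0.19 * 60.9
T_est = 35.64 + 11.571
T_est = 47.211

47.211


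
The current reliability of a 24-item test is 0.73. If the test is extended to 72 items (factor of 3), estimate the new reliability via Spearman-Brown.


r_new = (n * rxx) / (1 + (n-1) * rxx)
r_new = (3 * 0.73) / (1 + 2 * 0.73)
r_new = 2.19 / 2.46
r_new = 0.8902

0.8902


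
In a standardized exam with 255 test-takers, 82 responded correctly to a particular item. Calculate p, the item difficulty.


Item difficulty p = number correct / total examinees
p = 82 / 255
p = 0.3216

0.3216


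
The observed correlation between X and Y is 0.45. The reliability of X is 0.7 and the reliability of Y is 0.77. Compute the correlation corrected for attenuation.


r_corrected = rxy / sqrt(rxx * ryy)
= 0.45 / sqrt(0.7 * 0.77)
= 0.45 / sqrt(0.539)
= 0.45 / 0.734166
r_corrected = 0.6129

0.6129


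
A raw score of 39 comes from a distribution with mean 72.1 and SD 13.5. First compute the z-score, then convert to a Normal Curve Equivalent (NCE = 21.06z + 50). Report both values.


z = (X - mean) / SD = (39 - 72.1) / 13.5
z = -33.1 / 13.5
z = -2.4519
NCE = NCE = 21.06z + 50
Carry z at full precision (z = -33.1 / 13.5) into the conversion:
NCE = 21.06 * (-33.1 / 13.5) + 50 = -697.086 / 13.5 + 50
NCE = -51.636 + 50
NCE = -1.636

-1.636


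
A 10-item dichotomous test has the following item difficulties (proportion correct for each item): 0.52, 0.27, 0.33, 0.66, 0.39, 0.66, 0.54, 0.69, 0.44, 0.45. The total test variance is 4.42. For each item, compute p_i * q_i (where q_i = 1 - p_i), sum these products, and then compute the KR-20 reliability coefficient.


For each item, compute p_i * q_i:
  Item 1: 0.52 * 0.48 = 0.2496
  Item 2: 0.27 * 0.73 = 0.1971
  Item 3: 0.33 * 0.67 = 0.2211
  Item 4: 0.66 * 0.34 = 0.2244
  Item 5: 0.39 * 0.61 = 0.2379
  Item 6: 0.66 * 0.34 = 0.2244
  Item 7: 0.54 * 0.46 = 0.2484
  Item 8: 0.69 * 0.31 = 0.2139
  Item 9: 0.44 * 0.56 = 0.2464
  Item 10: 0.45 * 0.55 = 0.2475
Sum(p_i * q_i) = 0.2496 + 0.1971 + 0.2211 + 0.2244 + 0.2379 + 0.2244 + 0.2484 + 0.2139 + 0.2464 + 0.2475 = 2.3107
KR-20 = (k/(k-1)) * (1 - Sum(p_i*q_i) / Var_total)
= (10/9) * (1 - 2.3107/4.42)
= 1.1111 * 0.4772
KR-20 = 0.5302

0.5302


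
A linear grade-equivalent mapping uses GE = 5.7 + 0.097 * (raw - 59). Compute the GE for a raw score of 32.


raw - median = 32 - 59 = -27
slope * diff = 0.097 * -27 = -2.619
GE = 5.7 + -2.619
GE = 3.081

3.081


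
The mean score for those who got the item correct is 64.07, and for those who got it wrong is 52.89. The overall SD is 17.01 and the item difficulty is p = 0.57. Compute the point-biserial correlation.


q = 1 - p = 0.43
rpb = ((M1 - M0) / SD) * sqrt(p * q)
rpb = ((64.07 - 52.89) / 17.01) * sqrt(0.57 * 0.43)
rpb = 0.3254

0.3254


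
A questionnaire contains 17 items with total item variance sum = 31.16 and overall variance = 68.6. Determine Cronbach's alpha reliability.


alpha = (k/(k-1)) * (1 - sum(si^2)/s_total^2)
= (17/16) * (1 - 31.16/68.6)
alpha = 0.5799

0.5799


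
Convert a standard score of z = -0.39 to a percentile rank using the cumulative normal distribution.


CDF(z) = 0.5 * (1 + erf(z/sqrt(2)))
erf(-0.2758) = -0.3035
CDF = 0.3483
Percentile rank = 0.3483 * 100 = 34.83

34.83


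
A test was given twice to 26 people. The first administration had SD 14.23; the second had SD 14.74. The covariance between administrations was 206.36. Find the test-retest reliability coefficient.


r = cov(X,Y) / (SD_X * SD_Y)
r = 206.36 / (14.23 * 14.74)
r = 206.36 / 209.7502
r = 0.9838

0.9838


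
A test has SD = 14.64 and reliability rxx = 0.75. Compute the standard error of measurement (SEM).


SEM = SD * sqrt(1 - rxx)
SEM = 14.64 * sqrt(1 - 0.75)
SEM = 14.64 * sqrt(0.25) = 14.64 * 0.5
SEM = 7.32

7.32


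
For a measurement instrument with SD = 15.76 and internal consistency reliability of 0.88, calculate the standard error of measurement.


SEM = SD * sqrt(1 - rxx)
SEM = 15.76 * sqrt(1 - 0.88)
SEM = 15.76 * sqrt(0.12) = 15.76 * 0.34641
SEM = 5.4594

5.4594


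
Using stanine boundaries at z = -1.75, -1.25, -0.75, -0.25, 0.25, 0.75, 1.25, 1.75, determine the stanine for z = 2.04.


Stanine boundaries: [-1.75, -1.25, -0.75, -0.25, 0.25, 0.75, 1.25, 1.75]
z = 2.04
Check each boundary:
  z >= -1.75 -> could be stanine 2
  z >= -1.25 -> could be stanine 3
  z >= -0.75 -> could be stanine 4
  z >= -0.25 -> could be stanine 5
  z >= 0.25 -> could be stanine 6
  z >= 0.75 -> could be stanine 7
  z >= 1.25 -> could be stanine 8
  z >= 1.75 -> could be stanine 9
Highest qualifying boundary gives stanine = 9

9


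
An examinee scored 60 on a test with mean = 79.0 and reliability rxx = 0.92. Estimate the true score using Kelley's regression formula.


T_est = rxx * X + (1 - rxx) * mean
T_est = 0.92 * 60 + 0.08 * 79.0
T_est = 55.2 + 6.32
T_est = 61.52

61.52


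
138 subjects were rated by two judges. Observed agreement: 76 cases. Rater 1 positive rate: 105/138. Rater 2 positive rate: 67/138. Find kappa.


P_o = 76/138 = 0.550725
P_e = (105*67 + 33*71) / 19044 = 0.492439
kappa = (P_o - P_e) / (1 - P_e)
kappa = (0.550725 - 0.492439) / (1 - 0.492439)
kappa = 0.1148

0.1148


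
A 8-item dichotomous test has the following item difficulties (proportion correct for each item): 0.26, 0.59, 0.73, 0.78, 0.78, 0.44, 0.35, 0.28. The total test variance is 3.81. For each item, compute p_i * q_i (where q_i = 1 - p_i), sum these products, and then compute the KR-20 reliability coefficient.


For each item, compute p_i * q_i:
  Item 1: 0.26 * 0.74 = 0.1924
  Item 2: 0.59 * 0.41 = 0.2419
  Item 3: 0.73 * 0.27 = 0.1971
  Item 4: 0.78 * 0.22 = 0.1716
  Item 5: 0.78 * 0.22 = 0.1716
  Item 6: 0.44 * 0.56 = 0.2464
  Item 7: 0.35 * 0.65 = 0.2275
  Item 8: 0.28 * 0.72 = 0.2016
Sum(p_i * q_i) = 0.1924 + 0.2419 + 0.1971 + 0.1716 + 0.1716 + 0.2464 + 0.2275 + 0.2016 = 1.6501
KR-20 = (k/(k-1)) * (1 - Sum(p_i*q_i) / Var_total)
= (8/7) * (1 - 1.6501/3.81)
= 1.1429 * 0.5669
KR-20 = 0.6479

0.6479


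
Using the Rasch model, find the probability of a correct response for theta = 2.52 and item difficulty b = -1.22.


theta - b = 2.52 - -1.22 = 3.74
exp(-(theta - b)) = exp(-3.74) = 0.0238
P = 1 / (1 + 0.0238)
P = 0.9768

0.9768


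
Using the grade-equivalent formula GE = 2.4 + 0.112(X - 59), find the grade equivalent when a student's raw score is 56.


raw - median = 56 - 59 = -3
slope * diff = 0.112 * -3 = -0.336
GE = 2.4 + -0.336
GE = 2.064

2.064


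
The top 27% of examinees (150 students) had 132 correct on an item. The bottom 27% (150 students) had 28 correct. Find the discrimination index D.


p_upper = 132/150 = 0.88
p_lower = 28/150 = 0.1867
D = 0.88 - 0.1867 = 0.6933

0.6933


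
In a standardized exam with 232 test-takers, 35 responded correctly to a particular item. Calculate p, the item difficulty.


Item difficulty p = number correct / total examinees
p = 35 / 232
p = 0.1509

0.1509


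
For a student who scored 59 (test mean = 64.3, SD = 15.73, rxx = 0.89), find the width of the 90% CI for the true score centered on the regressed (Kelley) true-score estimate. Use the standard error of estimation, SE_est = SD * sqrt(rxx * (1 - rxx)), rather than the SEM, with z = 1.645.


True score estimate = 0.89*59 + 0.11*64.3 = 59.583
SE_est = SD * sqrt(rxx * (1 - rxx)) = 15.73 * sqrt(0.89 * 0.11) = 15.73 * sqrt(0.0979) = 4.921756
CI = T_est +/- z * SE_est, so width = 2 * z * SE_est = 2 * 1.645 * 4.921756
Width = 16.1926

16.1926


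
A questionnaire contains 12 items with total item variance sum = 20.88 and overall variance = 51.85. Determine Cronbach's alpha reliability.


alpha = (k/(k-1)) * (1 - sum(si^2)/s_total^2)
= (12/11) * (1 - 20.88/51.85)
alpha = 0.6516

0.6516


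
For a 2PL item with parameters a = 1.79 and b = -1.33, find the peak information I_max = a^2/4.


For 2PL, max info at theta = b = -1.33
I_max = a^2 / 4 = 1.79^2 / 4
= 3.2041 / 4
I_max = 0.801

0.801


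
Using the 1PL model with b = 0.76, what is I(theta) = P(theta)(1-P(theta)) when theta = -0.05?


P = 1/(1+exp(-(-0.05-0.76))) = 0.3079
I = P*(1-P) = 0.3079 * 0.6921
I = 0.2131

0.2131


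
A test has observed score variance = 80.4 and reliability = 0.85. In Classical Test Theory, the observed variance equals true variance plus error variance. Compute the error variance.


var_true = rxx * var_obs = 0.85 * 80.4 = 68.34
var_error = var_obs - var_true
var_error = 80.4 - 68.34
var_error = 12.06

12.06


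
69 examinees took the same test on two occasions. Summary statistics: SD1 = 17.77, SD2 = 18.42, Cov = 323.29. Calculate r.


r = cov(X,Y) / (SD_X * SD_Y)
r = 323.29 / (17.77 * 18.42)
r = 323.29 / 327.3234
r = 0.9877

0.9877


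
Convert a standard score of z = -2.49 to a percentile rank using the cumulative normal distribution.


CDF(z) = 0.5 * (1 + erf(z/sqrt(2)))
erf(-1.7607) = -0.9872
CDF = 0.0064
Percentile rank = 0.0064 * 100 = 0.64

0.64


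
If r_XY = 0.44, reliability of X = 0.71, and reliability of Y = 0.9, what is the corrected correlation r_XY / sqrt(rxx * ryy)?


r_corrected = rxy / sqrt(rxx * ryy)
= 0.44 / sqrt(0.71 * 0.9)
= 0.44 / sqrt(0.639)
= 0.44 / 0.799375
r_corrected = 0.5504

0.5504


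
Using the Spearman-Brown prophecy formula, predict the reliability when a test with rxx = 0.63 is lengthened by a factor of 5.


r_new = (n * rxx) / (1 + (n-1) * rxx)
r_new = (5 * 0.63) / (1 + 4 * 0.63)
r_new = 3.15 / 3.52
r_new = 0.8949

0.8949


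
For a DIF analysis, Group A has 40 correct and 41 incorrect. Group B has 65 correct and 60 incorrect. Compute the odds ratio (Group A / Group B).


Odds_A = 40/41 = 0.9756
Odds_B = 65/60 = 1.0833
OR = Odds_A / Odds_B = 0.9756 / 1.0833
Exactly, OR = (40 * 60) / (41 * 65) = 2400 / 2665
OR = 0.9006

0.9006


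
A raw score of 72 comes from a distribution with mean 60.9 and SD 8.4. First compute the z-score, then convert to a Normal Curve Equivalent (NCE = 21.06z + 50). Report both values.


z = (X - mean) / SD = (72 - 60.9) / 8.4
z = 11.1 / 8.4
z = 1.3214
NCE = NCE = 21.06z + 50
Carry z at full precision (z = 11.1 / 8.4) into the conversion:
NCE = 21.06 * (11.1 / 8.4) + 50 = 233.766 / 8.4 + 50
NCE = 27.8293 + 50
NCE = 77.8293

77.8293


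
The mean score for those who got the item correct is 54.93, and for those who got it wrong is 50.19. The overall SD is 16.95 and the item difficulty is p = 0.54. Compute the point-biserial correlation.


q = 1 - p = 0.46
rpb = ((M1 - M0) / SD) * sqrt(p * q)
rpb = ((54.93 - 50.19) / 16.95) * sqrt(0.54 * 0.46)
rpb = 0.1394

0.1394


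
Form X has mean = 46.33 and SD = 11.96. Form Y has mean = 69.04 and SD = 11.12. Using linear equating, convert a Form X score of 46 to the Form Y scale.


slope = SD_Y / SD_X = 11.12 / 11.96 ~ 0.9298
intercept = mean_Y - slope * mean_X = 69.04 - (11.12 / 11.96) * 46.33 ~ 25.9639
Y = slope * X + intercept. To avoid rounding drift from the rounded slope/intercept, evaluate the equivalent form Y = mean_Y + SD_Y * (X - mean_X) / SD_X at full precision:
Y = 69.04 + 11.12 * (46 - 46.33) / 11.96
Y = 69.04 - 11.12 * 0.33 / 11.96
Y = 69.04 - 3.6696 / 11.96
Y = 69.04 - 0.3068
Y = 68.7332

68.7332


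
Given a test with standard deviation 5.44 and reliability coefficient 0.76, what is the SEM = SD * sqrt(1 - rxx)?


SEM = SD * sqrt(1 - rxx)
SEM = 5.44 * sqrt(1 - 0.76)
SEM = 5.44 * sqrt(0.24) = 5.44 * 0.489898
SEM = 2.665

2.665


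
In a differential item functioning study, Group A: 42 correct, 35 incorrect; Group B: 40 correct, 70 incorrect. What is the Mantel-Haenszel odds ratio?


Odds_A = 42/35 = 1.2
Odds_B = 40/70 = 0.5714
OR = Odds_A / Odds_B = 1.2 / 0.5714
Exactly, OR = (42 * 70) / (35 * 40) = 2940 / 1400
OR = 2.1

2.1


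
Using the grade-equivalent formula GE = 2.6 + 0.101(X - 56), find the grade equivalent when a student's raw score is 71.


raw - median = 71 - 56 = 15
slope * diff = 0.101 * 15 = 1.515
GE = 2.6 + 1.515
GE = 4.115

4.115


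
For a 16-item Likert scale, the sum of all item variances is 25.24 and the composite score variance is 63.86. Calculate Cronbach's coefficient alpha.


alpha = (k/(k-1)) * (1 - sum(si^2)/s_total^2)
= (16/15) * (1 - 25.24/63.86)
alpha = 0.6451

0.6451


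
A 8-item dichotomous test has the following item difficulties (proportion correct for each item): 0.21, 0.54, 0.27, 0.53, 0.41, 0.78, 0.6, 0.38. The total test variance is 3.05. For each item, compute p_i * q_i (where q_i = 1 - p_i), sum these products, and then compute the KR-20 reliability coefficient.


For each item, compute p_i * q_i:
  Item 1: 0.21 * 0.79 = 0.1659
  Item 2: 0.54 * 0.46 = 0.2484
  Item 3: 0.27 * 0.73 = 0.1971
  Item 4: 0.53 * 0.47 = 0.2491
  Item 5: 0.41 * 0.59 = 0.2419
  Item 6: 0.78 * 0.22 = 0.1716
  Item 7: 0.6 * 0.4 = 0.24
  Item 8: 0.38 * 0.62 = 0.2356
Sum(p_i * q_i) = 0.1659 + 0.2484 + 0.1971 + 0.2491 + 0.2419 + 0.1716 + 0.24 + 0.2356 = 1.7496
KR-20 = (k/(k-1)) * (1 - Sum(p_i*q_i) / Var_total)
= (8/7) * (1 - 1.7496/3.05)
= 1.1429 * 0.4264
KR-20 = 0.4873

0.4873


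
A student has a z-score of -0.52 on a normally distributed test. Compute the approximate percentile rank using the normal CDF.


CDF(z) = 0.5 * (1 + erf(z/sqrt(2)))
erf(-0.3677) = -0.3969
CDF = 0.3015
Percentile rank = 0.3015 * 100 = 30.15

30.15


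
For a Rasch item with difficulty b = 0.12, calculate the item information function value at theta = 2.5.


P = 1/(1+exp(-(2.5-0.12))) = 0.9153
I = P*(1-P) = 0.9153 * 0.0847
I = 0.0775

0.0775


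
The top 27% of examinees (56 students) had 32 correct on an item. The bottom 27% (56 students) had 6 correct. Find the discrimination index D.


p_upper = 32/56 = 0.5714
p_lower = 6/56 = 0.1071
D = 0.5714 - 0.1071 = 0.4643

0.4643


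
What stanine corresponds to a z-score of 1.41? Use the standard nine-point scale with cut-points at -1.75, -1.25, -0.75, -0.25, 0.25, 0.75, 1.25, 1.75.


Stanine boundaries: [-1.75, -1.25, -0.75, -0.25, 0.25, 0.75, 1.25, 1.75]
z = 1.41
Check each boundary:
  z >= -1.75 -> could be stanine 2
  z >= -1.25 -> could be stanine 3
  z >= -0.75 -> could be stanine 4
  z >= -0.25 -> could be stanine 5
  z >= 0.25 -> could be stanine 6
  z >= 0.75 -> could be stanine 7
  z >= 1.25 -> could be stanine 8
  z < 1.75
Highest qualifying boundary gives stanine = 8

8


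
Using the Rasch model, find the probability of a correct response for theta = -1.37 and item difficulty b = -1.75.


theta - b = -1.37 - -1.75 = 0.38
exp(-(theta - b)) = exp(-0.38) = 0.6839
P = 1 / (1 + 0.6839)
P = 0.5939

0.5939


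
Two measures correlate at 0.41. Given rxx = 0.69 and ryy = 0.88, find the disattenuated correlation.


r_corrected = rxy / sqrt(rxx * ryy)
= 0.41 / sqrt(0.69 * 0.88)
= 0.41 / sqrt(0.6072)
= 0.41 / 0.77923
r_corrected = 0.5262

0.5262


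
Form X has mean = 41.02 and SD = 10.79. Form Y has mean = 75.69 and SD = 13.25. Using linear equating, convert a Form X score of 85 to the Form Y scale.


slope = SD_Y / SD_X = 13.25 / 10.79 ~ 1.228
intercept = mean_Y - slope * mean_X = 75.69 - (13.25 / 10.79) * 41.02 ~ 25.3179
Y = slope * X + intercept. To avoid rounding drift from the rounded slope/intercept, evaluate the equivalent form Y = mean_Y + SD_Y * (X - mean_X) / SD_X at full precision:
Y = 75.69 + 13.25 * (85 - 41.02) / 10.79
Y = 75.69 + 13.25 * 43.98 / 10.79
Y = 75.69 + 582.735 / 10.79
Y = 75.69 + 54.007
Y = 129.697

129.697


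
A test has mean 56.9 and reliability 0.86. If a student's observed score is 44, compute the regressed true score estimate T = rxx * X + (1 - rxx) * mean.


T_est = rxx * X + (1 - rxx) * mean
T_est = 0.86 * 44 + 0.14 * 56.9
T_est = 37.84 + 7.966
T_est = 45.806

45.806
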